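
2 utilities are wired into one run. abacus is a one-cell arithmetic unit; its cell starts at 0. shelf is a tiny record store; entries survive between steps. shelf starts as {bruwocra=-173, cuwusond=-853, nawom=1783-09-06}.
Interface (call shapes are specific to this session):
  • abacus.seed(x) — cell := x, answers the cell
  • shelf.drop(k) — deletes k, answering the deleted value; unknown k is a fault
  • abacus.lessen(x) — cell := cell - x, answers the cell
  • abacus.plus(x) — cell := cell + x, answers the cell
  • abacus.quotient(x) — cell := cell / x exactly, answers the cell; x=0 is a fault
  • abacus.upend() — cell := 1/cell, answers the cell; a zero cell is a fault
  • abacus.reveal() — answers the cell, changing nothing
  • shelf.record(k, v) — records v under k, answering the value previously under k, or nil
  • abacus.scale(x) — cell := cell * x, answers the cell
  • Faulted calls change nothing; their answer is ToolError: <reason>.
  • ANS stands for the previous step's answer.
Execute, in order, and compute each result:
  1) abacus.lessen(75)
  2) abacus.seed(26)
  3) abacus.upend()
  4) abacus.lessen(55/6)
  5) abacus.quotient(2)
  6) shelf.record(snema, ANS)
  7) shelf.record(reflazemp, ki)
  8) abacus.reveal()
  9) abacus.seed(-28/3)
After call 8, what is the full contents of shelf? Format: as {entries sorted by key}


Answer: {bruwocra=-173, cuwusond=-853, nawom=1783-09-06, reflazemp=ki, snema=-178/39}

Derivation:
I invoke abacus.lessen passing x→75, and observe -75.
I try abacus.seed passing x→26, yielding 26.
Next I call abacus.upend, and get 1/26.
Using abacus.lessen passing x→55/6, and observe -356/39.
Then abacus.quotient passing x→2, and get -178/39.
Now I run shelf.record passing k→snema, v→ANS, giving nil.
I use shelf.record passing k→reflazemp, v→ki, — result: nil.
I call abacus.reveal, yielding -178/39.
I try abacus.seed passing x→-28/3, and see -28/3.


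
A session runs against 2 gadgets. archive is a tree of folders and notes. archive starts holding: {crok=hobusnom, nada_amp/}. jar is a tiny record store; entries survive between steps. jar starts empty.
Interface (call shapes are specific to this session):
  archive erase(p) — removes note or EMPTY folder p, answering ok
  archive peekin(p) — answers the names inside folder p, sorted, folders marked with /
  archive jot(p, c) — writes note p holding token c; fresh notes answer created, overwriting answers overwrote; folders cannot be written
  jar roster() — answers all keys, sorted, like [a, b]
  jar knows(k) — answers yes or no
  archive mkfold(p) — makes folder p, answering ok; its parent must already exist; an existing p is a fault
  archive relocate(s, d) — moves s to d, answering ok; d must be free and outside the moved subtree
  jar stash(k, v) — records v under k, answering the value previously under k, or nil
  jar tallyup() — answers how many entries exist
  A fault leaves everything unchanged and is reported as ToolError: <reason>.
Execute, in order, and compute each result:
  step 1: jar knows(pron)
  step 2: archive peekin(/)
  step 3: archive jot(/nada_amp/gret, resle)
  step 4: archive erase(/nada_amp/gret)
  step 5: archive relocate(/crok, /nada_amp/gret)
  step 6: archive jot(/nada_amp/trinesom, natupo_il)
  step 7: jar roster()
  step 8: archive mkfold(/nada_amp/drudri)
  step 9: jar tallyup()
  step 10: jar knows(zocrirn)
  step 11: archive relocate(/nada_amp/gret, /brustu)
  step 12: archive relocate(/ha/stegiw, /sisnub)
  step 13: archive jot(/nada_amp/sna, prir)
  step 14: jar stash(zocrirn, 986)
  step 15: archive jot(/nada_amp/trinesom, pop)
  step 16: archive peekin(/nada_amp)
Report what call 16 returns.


Answer: [drudri/, sna, trinesom]

Derivation:
! 1. jar knows(pron) : no
! 2. archive peekin(/) : [crok, nada_amp/]
! 3. archive jot(/nada_amp/gret, resle) : created
! 4. archive erase(/nada_amp/gret) : ok
! 5. archive relocate(/crok, /nada_amp/gret) : ok
! 6. archive jot(/nada_amp/trinesom, natupo_il) : created
! 7. jar roster() : []
! 8. archive mkfold(/nada_amp/drudri) : ok
! 9. jar tallyup() : 0
! 10. jar knows(zocrirn) : no
! 11. archive relocate(/nada_amp/gret, /brustu) : ok
! 12. archive relocate(/ha/stegiw, /sisnub) : ToolError: not found
! 13. archive jot(/nada_amp/sna, prir) : created
! 14. jar stash(zocrirn, 986) : nil
! 15. archive jot(/nada_amp/trinesom, pop) : overwrote
! 16. archive peekin(/nada_amp) : [drudri/, sna, trinesom]


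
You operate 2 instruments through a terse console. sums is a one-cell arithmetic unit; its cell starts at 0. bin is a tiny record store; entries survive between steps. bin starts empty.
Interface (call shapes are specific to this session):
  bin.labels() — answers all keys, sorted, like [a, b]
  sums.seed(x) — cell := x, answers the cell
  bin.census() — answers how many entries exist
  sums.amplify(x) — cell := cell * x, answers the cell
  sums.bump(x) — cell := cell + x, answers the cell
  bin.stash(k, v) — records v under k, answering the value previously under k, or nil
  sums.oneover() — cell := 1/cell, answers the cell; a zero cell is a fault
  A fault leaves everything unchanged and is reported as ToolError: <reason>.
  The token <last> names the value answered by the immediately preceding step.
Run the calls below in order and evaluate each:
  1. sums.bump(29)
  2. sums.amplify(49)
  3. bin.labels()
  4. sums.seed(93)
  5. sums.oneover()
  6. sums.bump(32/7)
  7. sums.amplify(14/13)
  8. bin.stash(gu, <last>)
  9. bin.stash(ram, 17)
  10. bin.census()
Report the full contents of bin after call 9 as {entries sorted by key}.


Answer: {gu=5966/1209, ram=17}

Derivation:
-- 1. sums.bump(x: 29) => 29
-- 2. sums.amplify(x: 49) => 1421
-- 3. bin.labels() => []
-- 4. sums.seed(x: 93) => 93
-- 5. sums.oneover() => 1/93
-- 6. sums.bump(x: 32/7) => 2983/651
-- 7. sums.amplify(x: 14/13) => 5966/1209
-- 8. bin.stash(k: gu, v: <last>) => nil
-- 9. bin.stash(k: ram, v: 17) => nil
-- 10. bin.census() => 2


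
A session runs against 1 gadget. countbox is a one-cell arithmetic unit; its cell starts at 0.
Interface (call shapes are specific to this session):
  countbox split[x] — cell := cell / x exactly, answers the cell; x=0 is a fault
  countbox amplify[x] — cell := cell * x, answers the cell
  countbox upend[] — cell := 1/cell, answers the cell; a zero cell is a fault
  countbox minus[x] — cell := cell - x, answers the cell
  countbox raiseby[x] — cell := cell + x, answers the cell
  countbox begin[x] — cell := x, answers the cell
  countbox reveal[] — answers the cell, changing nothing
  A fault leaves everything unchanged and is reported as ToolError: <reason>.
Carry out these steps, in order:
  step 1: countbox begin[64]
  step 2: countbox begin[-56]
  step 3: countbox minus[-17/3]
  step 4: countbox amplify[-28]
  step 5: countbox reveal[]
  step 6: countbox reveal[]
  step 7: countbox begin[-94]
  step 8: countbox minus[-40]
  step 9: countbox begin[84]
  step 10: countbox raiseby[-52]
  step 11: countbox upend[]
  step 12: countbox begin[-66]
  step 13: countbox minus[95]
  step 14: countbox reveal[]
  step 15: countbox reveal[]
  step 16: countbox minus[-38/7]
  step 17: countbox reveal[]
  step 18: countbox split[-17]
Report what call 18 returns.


Answer: 1089/119

Derivation:
$ countbox begin x=64
  64
$ countbox begin x=-56
  -56
$ countbox minus x=-17/3
  -151/3
$ countbox amplify x=-28
  4228/3
$ countbox reveal
  4228/3
$ countbox reveal
  4228/3
$ countbox begin x=-94
  -94
$ countbox minus x=-40
  -54
$ countbox begin x=84
  84
$ countbox raiseby x=-52
  32
$ countbox upend
  1/32
$ countbox begin x=-66
  -66
$ countbox minus x=95
  -161
$ countbox reveal
  -161
$ countbox reveal
  -161
$ countbox minus x=-38/7
  -1089/7
$ countbox reveal
  -1089/7
$ countbox split x=-17
  1089/119


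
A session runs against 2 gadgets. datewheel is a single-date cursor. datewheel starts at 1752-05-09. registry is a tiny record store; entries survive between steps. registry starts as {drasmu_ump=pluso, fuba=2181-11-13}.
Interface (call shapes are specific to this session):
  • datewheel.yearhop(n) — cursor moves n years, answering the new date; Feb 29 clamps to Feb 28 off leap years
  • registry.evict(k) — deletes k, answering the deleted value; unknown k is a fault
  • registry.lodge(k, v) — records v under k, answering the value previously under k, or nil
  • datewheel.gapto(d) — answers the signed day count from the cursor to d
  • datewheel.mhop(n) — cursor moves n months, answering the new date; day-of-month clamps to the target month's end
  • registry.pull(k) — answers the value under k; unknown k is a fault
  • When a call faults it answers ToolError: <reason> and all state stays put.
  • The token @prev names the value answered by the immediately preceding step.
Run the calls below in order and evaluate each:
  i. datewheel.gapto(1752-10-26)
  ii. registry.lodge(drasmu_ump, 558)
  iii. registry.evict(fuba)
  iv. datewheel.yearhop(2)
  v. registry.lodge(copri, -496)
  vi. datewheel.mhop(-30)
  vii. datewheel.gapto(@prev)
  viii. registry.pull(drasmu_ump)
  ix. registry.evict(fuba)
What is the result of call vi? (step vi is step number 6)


>> gapto(d='1752-10-26')
<< 170
>> lodge(k='drasmu_ump', v='558')
<< pluso
>> evict(k='fuba')
<< 2181-11-13
>> yearhop(n='2')
<< 1754-05-09
>> lodge(k='copri', v='-496')
<< nil
>> mhop(n='-30')
<< 1751-11-09
>> gapto(d='@prev')
<< 0
>> pull(k='drasmu_ump')
<< 558
>> evict(k='fuba')
<< ToolError: no such key fuba

Answer: 1751-11-09


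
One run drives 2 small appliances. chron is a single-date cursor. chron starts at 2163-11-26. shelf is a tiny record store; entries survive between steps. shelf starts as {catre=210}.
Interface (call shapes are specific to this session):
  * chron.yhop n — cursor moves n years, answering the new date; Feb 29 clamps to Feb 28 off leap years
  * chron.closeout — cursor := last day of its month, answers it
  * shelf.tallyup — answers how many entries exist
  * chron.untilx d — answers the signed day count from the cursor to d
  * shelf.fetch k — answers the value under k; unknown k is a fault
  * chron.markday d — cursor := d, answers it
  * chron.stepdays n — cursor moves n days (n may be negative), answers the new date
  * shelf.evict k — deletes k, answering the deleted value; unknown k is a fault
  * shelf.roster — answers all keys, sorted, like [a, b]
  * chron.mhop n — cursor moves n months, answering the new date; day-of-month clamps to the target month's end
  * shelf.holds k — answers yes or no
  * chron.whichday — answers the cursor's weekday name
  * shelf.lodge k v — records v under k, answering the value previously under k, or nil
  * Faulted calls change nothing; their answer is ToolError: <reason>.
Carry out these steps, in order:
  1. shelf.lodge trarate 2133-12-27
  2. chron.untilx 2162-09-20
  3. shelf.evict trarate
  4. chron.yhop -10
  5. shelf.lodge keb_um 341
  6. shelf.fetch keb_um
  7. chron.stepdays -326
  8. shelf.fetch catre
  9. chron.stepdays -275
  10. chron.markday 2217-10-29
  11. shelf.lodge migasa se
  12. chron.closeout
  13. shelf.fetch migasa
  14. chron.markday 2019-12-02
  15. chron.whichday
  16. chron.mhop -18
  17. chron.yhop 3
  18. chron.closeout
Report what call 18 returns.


>> shelf.lodge(k→trarate, v→2133-12-27)
<< nil
>> chron.untilx(d→2162-09-20)
<< -432
>> shelf.evict(k→trarate)
<< 2133-12-27
>> chron.yhop(n→-10)
<< 2153-11-26
>> shelf.lodge(k→keb_um, v→341)
<< nil
>> shelf.fetch(k→keb_um)
<< 341
>> chron.stepdays(n→-326)
<< 2153-01-04
>> shelf.fetch(k→catre)
<< 210
>> chron.stepdays(n→-275)
<< 2152-04-04
>> chron.markday(d→2217-10-29)
<< 2217-10-29
>> shelf.lodge(k→migasa, v→se)
<< nil
>> chron.closeout()
<< 2217-10-31
>> shelf.fetch(k→migasa)
<< se
>> chron.markday(d→2019-12-02)
<< 2019-12-02
>> chron.whichday()
<< Monday
>> chron.mhop(n→-18)
<< 2018-06-02
>> chron.yhop(n→3)
<< 2021-06-02
>> chron.closeout()
<< 2021-06-30

Answer: 2021-06-30


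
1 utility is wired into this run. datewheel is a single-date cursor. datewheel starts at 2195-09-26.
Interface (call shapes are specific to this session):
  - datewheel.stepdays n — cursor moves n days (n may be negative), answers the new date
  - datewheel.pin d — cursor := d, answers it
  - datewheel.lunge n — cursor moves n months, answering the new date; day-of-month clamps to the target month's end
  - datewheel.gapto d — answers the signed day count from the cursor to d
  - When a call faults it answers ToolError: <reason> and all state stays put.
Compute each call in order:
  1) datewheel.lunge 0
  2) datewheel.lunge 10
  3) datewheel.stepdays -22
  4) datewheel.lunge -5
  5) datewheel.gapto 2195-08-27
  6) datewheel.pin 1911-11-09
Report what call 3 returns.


Using lunge using n→0, — result: 2195-09-26.
Calling lunge using n→10, which returns 2196-07-26.
I run stepdays using n→-22, and get 2196-07-04.
Calling lunge using n→-5, yielding 2196-02-04.
Using gapto using d→2195-08-27, which returns -161.
I try pin using d→1911-11-09, and observe 1911-11-09.

Answer: 2196-07-04


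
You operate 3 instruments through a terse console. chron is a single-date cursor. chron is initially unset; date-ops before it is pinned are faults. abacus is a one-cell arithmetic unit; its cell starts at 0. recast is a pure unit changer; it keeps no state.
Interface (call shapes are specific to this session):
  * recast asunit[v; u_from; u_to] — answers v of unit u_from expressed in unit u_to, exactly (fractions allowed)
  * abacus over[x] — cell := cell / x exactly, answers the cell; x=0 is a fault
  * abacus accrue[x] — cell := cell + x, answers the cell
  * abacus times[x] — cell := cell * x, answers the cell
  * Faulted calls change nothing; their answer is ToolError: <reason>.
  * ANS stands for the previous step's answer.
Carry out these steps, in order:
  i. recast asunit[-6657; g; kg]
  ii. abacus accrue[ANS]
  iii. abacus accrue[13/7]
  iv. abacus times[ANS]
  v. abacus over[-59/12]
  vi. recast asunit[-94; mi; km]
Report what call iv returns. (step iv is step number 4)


% recast asunit v=-6657 u_from=g u_to=kg
[out] -6657/1000
% abacus accrue x=ANS
[out] -6657/1000
% abacus accrue x=13/7
[out] -33599/7000
% abacus times x=ANS
[out] 1128892801/49000000
% abacus over x=-59/12
[out] -3386678403/722750000
% recast asunit v=-94 u_from=mi u_to=km
[out] -2363724/15625

Answer: 1128892801/49000000


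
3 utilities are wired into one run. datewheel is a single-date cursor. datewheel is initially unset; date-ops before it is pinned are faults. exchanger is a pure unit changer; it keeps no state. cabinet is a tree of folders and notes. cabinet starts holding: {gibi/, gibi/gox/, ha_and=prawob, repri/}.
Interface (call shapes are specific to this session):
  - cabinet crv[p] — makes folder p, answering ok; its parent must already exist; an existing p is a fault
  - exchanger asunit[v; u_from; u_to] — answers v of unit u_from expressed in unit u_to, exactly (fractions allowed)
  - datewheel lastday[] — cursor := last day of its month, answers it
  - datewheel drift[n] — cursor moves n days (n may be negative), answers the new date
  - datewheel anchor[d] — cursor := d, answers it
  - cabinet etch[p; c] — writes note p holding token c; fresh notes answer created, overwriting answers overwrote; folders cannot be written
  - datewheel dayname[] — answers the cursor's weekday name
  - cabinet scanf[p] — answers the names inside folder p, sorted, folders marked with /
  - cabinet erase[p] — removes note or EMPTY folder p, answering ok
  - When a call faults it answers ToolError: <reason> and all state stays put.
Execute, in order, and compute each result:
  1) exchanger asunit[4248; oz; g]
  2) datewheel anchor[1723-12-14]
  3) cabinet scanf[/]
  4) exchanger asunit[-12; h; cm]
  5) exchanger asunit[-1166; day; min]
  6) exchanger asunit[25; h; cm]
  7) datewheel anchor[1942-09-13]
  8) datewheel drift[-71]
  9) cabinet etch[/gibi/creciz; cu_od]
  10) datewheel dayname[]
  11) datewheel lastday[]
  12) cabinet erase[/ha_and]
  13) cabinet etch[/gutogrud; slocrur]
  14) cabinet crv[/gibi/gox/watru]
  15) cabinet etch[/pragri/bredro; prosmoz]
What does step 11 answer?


Answer: 1942-07-31

Derivation:
;; 1. exchanger asunit(v='4248', u_from='oz', u_to='g') : 24085754847/200000
;; 2. datewheel anchor(d='1723-12-14') : 1723-12-14
;; 3. cabinet scanf(p='/') : [gibi/, ha_and, repri/]
;; 4. exchanger asunit(v='-12', u_from='h', u_to='cm') : ToolError: incompatible units
;; 5. exchanger asunit(v='-1166', u_from='day', u_to='min') : -1679040
;; 6. exchanger asunit(v='25', u_from='h', u_to='cm') : ToolError: incompatible units
;; 7. datewheel anchor(d='1942-09-13') : 1942-09-13
;; 8. datewheel drift(n='-71') : 1942-07-04
;; 9. cabinet etch(p='/gibi/creciz', c='cu_od') : created
;; 10. datewheel dayname() : Saturday
;; 11. datewheel lastday() : 1942-07-31
;; 12. cabinet erase(p='/ha_and') : ok
;; 13. cabinet etch(p='/gutogrud', c='slocrur') : created
;; 14. cabinet crv(p='/gibi/gox/watru') : ok
;; 15. cabinet etch(p='/pragri/bredro', c='prosmoz') : ToolError: no parent


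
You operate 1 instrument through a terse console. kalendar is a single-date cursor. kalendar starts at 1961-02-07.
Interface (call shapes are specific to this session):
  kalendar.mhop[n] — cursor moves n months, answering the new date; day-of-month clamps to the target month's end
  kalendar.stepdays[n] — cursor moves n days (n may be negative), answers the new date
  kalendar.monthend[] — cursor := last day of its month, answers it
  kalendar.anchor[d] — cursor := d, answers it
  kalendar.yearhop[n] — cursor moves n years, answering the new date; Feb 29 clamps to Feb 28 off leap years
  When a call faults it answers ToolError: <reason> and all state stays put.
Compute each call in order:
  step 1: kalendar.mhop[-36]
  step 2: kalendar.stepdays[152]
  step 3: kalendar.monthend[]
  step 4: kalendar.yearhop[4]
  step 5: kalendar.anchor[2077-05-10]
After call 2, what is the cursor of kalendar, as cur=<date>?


Answer: cur=1958-07-09

Derivation:
·→ kalendar.mhop(n: -36)
·← 1958-02-07
·→ kalendar.stepdays(n: 152)
·← 1958-07-09
·→ kalendar.monthend()
·← 1958-07-31
·→ kalendar.yearhop(n: 4)
·← 1962-07-31
·→ kalendar.anchor(d: 2077-05-10)
·← 2077-05-10


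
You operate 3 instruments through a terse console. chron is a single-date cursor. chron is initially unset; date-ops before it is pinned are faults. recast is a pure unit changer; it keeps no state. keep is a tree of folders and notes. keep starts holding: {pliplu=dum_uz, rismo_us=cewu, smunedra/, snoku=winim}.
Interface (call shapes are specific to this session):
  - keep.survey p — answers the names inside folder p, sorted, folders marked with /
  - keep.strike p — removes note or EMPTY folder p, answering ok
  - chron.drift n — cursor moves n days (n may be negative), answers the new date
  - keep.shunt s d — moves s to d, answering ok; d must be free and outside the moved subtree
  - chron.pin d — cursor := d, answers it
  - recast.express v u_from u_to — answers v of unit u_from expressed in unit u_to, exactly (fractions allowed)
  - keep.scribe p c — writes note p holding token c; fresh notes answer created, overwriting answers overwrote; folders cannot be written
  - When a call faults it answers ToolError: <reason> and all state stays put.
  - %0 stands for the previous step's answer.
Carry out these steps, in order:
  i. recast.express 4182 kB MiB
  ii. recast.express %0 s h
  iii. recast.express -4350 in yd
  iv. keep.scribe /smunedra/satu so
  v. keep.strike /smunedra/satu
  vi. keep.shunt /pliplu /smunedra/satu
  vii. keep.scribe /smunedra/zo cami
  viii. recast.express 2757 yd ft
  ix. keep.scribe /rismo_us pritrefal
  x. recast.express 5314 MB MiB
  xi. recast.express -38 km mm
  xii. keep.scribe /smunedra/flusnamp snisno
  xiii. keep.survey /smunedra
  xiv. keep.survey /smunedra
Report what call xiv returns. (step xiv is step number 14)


Answer: [flusnamp, satu, zo]

Derivation:
>>> express v=4182 u_from=kB u_to=MiB
  261375/65536
>>> express v=%0 u_from=s u_to=h
  3485/3145728
>>> express v=-4350 u_from=in u_to=yd
  -725/6
>>> scribe p=/smunedra/satu c=so
  created
>>> strike p=/smunedra/satu
  ok
>>> shunt s=/pliplu d=/smunedra/satu
  ok
>>> scribe p=/smunedra/zo c=cami
  created
>>> express v=2757 u_from=yd u_to=ft
  8271
>>> scribe p=/rismo_us c=pritrefal
  overwrote
>>> express v=5314 u_from=MB u_to=MiB
  41515625/8192
>>> express v=-38 u_from=km u_to=mm
  -38000000
>>> scribe p=/smunedra/flusnamp c=snisno
  created
>>> survey p=/smunedra
  [flusnamp, satu, zo]
>>> survey p=/smunedra
  [flusnamp, satu, zo]


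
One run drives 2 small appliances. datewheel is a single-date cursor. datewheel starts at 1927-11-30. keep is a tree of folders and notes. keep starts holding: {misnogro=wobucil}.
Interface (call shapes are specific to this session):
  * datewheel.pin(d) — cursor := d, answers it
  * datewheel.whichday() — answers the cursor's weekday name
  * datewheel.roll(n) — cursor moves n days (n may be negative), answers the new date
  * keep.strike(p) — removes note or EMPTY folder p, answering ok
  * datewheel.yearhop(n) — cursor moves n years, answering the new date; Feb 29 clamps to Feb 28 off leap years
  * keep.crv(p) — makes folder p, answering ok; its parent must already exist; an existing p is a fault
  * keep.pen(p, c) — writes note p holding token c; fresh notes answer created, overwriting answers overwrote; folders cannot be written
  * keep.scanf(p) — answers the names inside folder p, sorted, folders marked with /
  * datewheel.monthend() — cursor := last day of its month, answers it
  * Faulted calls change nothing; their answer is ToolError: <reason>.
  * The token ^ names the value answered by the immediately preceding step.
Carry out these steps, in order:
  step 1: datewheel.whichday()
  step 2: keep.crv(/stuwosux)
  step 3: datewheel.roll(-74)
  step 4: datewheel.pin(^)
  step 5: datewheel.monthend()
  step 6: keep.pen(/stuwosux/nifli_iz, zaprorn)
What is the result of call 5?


Answer: 1927-09-30

Derivation:
Do: whichday[]
See: Wednesday
Do: crv[p=/stuwosux]
See: ok
Do: roll[n=-74]
See: 1927-09-17
Do: pin[d=^]
See: 1927-09-17
Do: monthend[]
See: 1927-09-30
Do: pen[p=/stuwosux/nifli_iz; c=zaprorn]
See: created


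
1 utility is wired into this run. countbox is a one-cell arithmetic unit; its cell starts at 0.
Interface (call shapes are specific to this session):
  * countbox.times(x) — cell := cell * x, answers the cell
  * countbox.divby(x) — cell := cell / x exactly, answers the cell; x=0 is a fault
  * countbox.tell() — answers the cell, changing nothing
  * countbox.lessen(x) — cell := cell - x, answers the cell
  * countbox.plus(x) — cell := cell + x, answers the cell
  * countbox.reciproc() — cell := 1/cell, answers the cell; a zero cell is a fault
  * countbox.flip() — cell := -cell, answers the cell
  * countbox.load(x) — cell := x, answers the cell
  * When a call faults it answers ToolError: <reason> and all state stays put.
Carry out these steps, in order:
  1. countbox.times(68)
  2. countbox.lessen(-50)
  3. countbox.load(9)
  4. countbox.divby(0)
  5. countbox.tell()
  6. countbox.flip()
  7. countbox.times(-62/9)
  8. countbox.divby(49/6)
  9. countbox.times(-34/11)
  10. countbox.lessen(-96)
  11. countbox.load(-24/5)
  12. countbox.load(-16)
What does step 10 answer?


Answer: 39096/539

Derivation:
% times(x: 68) : 0
% lessen(x: -50) : 50
% load(x: 9) : 9
% divby(x: 0) : ToolError: division by zero
% tell() : 9
% flip() : -9
% times(x: -62/9) : 62
% divby(x: 49/6) : 372/49
% times(x: -34/11) : -12648/539
% lessen(x: -96) : 39096/539
% load(x: -24/5) : -24/5
% load(x: -16) : -16


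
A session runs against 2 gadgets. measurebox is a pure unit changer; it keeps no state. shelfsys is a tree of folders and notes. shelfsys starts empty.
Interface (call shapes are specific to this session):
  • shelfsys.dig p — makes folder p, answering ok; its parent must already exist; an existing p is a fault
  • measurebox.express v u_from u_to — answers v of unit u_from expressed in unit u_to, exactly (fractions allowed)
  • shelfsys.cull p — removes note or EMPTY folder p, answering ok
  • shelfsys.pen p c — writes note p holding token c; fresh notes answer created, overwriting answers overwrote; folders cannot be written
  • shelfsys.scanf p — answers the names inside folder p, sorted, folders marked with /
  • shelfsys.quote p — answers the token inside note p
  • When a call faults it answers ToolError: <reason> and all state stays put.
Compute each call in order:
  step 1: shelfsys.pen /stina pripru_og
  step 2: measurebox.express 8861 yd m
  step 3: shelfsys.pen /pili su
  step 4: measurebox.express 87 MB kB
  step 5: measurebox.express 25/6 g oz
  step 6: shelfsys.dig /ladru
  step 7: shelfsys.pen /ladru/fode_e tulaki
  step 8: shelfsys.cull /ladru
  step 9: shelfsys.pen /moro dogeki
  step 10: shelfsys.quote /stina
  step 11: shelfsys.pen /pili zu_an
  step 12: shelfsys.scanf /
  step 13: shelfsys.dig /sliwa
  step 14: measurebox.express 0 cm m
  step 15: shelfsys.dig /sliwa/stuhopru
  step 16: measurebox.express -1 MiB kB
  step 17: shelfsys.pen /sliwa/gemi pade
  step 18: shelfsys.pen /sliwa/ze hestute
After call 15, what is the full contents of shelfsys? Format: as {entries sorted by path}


Calling pen with p→/stina, c→pripru_og, which returns created.
Now I run express with v→8861, u_from→yd, u_to→m, → 10128123/1250.
Invoking pen with p→/pili, c→su, → created.
I call express with v→87, u_from→MB, u_to→kB, — result: 87000.
I use express with v→25/6, u_from→g, u_to→oz: 20000000/136077711.
Invoking dig with p→/ladru, which returns ok.
I try pen with p→/ladru/fode_e, c→tulaki, — result: created.
Now I run cull with p→/ladru, yielding ToolError: not empty.
I try pen with p→/moro, c→dogeki, and observe created.
Calling quote with p→/stina, — result: pripru_og.
Then pen with p→/pili, c→zu_an, yielding overwrote.
I try scanf with p→/, and get [ladru/, moro, pili, stina].
I invoke dig with p→/sliwa, and get ok.
I run express with v→0, u_from→cm, u_to→m: 0.
Invoking dig with p→/sliwa/stuhopru, and observe ok.
Using express with v→-1, u_from→MiB, u_to→kB, and get -131072/125.
I try pen with p→/sliwa/gemi, c→pade: created.
I try pen with p→/sliwa/ze, c→hestute, and observe created.

Answer: {ladru/, ladru/fode_e=tulaki, moro=dogeki, pili=zu_an, sliwa/, sliwa/stuhopru/, stina=pripru_og}


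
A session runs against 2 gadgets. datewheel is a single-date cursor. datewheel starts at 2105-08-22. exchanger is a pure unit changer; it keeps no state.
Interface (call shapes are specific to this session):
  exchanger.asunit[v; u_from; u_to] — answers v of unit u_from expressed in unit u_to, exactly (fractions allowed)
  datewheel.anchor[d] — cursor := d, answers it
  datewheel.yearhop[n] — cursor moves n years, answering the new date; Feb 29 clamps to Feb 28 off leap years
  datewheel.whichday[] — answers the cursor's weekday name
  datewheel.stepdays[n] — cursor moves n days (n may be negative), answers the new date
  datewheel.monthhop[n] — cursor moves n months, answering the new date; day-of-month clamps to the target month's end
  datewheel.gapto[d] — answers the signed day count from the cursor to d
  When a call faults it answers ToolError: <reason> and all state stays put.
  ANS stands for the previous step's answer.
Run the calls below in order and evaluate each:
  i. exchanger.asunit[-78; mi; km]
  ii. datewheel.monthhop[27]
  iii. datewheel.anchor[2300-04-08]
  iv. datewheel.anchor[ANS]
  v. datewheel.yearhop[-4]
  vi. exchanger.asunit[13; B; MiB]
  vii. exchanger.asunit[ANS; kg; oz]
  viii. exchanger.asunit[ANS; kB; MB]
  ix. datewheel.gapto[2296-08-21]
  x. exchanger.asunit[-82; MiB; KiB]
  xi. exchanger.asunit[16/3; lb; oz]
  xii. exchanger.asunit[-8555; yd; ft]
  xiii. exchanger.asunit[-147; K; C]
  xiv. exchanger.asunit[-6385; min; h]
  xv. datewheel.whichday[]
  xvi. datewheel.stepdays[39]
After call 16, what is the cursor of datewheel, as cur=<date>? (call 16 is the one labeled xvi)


Answer: cur=2296-05-17

Derivation:
Calling exchanger.asunit on -78, mi, km, which returns -1961388/15625.
I try datewheel.monthhop on 27, and observe 2107-11-22.
Then datewheel.anchor on 2300-04-08, yielding 2300-04-08.
Calling datewheel.anchor on ANS, and observe 2300-04-08.
Using datewheel.yearhop on -4, and observe 2296-04-08.
I try exchanger.asunit on 13, B, MiB, and get 13/1048576.
Then exchanger.asunit on ANS, kg, oz, → 5078125/11611964672.
I run exchanger.asunit on ANS, kB, MB, → 40625/92895717376.
I call datewheel.gapto on 2296-08-21, — result: 135.
Invoking exchanger.asunit on -82, MiB, KiB, and see -83968.
I run exchanger.asunit on 16/3, lb, oz, yielding 256/3.
Then exchanger.asunit on -8555, yd, ft, yielding -25665.
I try exchanger.asunit on -147, K, C, — result: -8403/20.
I invoke exchanger.asunit on -6385, min, h, which returns -1277/12.
I use datewheel.whichday(), and see Wednesday.
Invoking datewheel.stepdays on 39, giving 2296-05-17.


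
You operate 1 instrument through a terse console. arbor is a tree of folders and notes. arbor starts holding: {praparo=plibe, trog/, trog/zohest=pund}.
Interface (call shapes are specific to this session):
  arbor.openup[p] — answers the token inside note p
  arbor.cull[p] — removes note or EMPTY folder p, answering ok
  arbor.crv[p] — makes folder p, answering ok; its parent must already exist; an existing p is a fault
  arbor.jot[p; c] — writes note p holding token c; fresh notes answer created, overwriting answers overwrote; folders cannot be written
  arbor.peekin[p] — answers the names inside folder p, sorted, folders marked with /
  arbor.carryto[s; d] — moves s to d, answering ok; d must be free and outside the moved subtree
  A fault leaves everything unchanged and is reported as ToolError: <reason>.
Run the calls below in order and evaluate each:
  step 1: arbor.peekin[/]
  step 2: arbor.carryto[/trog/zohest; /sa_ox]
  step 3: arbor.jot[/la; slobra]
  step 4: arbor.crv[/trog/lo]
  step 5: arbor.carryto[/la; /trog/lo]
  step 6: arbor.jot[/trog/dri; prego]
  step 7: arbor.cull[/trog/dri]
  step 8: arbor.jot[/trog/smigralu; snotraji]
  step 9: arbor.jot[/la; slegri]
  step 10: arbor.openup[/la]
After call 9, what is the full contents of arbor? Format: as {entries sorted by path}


$ arbor.peekin p: /
= [praparo, trog/]
$ arbor.carryto s: /trog/zohest d: /sa_ox
= ok
$ arbor.jot p: /la c: slobra
= created
$ arbor.crv p: /trog/lo
= ok
$ arbor.carryto s: /la d: /trog/lo
= ToolError: exists
$ arbor.jot p: /trog/dri c: prego
= created
$ arbor.cull p: /trog/dri
= ok
$ arbor.jot p: /trog/smigralu c: snotraji
= created
$ arbor.jot p: /la c: slegri
= overwrote
$ arbor.openup p: /la
= slegri

Answer: {la=slegri, praparo=plibe, sa_ox=pund, trog/, trog/lo/, trog/smigralu=snotraji}


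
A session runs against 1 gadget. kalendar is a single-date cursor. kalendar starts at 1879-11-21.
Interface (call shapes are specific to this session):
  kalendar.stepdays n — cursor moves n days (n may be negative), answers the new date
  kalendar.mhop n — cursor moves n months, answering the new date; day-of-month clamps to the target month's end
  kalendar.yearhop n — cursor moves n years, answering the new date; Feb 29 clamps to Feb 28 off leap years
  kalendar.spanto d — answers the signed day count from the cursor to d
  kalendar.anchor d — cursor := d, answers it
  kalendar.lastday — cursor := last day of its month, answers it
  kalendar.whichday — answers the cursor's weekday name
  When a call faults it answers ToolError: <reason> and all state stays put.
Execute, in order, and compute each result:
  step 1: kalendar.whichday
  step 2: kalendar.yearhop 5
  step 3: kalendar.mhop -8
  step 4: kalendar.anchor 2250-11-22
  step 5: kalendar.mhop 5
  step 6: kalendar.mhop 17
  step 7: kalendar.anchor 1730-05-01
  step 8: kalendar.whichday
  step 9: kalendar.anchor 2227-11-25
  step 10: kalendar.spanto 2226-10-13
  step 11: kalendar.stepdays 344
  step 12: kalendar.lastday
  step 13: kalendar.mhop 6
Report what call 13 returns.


-> kalendar.whichday()
<- Friday
-> kalendar.yearhop(n→5)
<- 1884-11-21
-> kalendar.mhop(n→-8)
<- 1884-03-21
-> kalendar.anchor(d→2250-11-22)
<- 2250-11-22
-> kalendar.mhop(n→5)
<- 2251-04-22
-> kalendar.mhop(n→17)
<- 2252-09-22
-> kalendar.anchor(d→1730-05-01)
<- 1730-05-01
-> kalendar.whichday()
<- Monday
-> kalendar.anchor(d→2227-11-25)
<- 2227-11-25
-> kalendar.spanto(d→2226-10-13)
<- -408
-> kalendar.stepdays(n→344)
<- 2228-11-03
-> kalendar.lastday()
<- 2228-11-30
-> kalendar.mhop(n→6)
<- 2229-05-30

Answer: 2229-05-30


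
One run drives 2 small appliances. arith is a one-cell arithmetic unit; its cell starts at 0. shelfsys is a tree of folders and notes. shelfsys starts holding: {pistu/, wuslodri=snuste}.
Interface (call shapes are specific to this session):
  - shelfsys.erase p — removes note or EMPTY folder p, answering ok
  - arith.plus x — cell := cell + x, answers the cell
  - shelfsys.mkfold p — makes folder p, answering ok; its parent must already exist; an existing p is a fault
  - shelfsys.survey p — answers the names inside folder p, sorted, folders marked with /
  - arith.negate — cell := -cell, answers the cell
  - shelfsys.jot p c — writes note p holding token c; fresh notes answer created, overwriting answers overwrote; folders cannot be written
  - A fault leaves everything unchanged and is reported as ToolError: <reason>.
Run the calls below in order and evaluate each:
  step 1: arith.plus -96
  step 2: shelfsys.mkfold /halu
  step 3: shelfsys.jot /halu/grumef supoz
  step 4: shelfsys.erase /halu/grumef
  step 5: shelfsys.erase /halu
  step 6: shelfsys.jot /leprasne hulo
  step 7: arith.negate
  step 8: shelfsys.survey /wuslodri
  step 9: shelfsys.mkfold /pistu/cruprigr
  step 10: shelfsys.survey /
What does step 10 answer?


-- 1. plus(x='-96') ~> -96
-- 2. mkfold(p='/halu') ~> ok
-- 3. jot(p='/halu/grumef', c='supoz') ~> created
-- 4. erase(p='/halu/grumef') ~> ok
-- 5. erase(p='/halu') ~> ok
-- 6. jot(p='/leprasne', c='hulo') ~> created
-- 7. negate() ~> 96
-- 8. survey(p='/wuslodri') ~> ToolError: not a directory
-- 9. mkfold(p='/pistu/cruprigr') ~> ok
-- 10. survey(p='/') ~> [leprasne, pistu/, wuslodri]

Answer: [leprasne, pistu/, wuslodri]


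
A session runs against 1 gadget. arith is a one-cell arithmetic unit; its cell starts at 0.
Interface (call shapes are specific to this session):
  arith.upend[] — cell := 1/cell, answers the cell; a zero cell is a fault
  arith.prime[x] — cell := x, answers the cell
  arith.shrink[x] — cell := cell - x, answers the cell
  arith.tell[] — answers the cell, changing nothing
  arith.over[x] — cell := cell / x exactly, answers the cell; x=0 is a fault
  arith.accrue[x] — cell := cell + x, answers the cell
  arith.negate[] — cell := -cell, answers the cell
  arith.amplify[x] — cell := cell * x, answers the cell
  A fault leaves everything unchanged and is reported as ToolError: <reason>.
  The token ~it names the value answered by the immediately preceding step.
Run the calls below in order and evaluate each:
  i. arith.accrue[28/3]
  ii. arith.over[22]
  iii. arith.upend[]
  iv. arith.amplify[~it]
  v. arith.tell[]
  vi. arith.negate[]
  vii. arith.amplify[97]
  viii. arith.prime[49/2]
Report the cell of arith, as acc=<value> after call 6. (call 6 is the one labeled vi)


Answer: acc=-1089/196

Derivation:
> accrue x='28/3'
  28/3
> over x='22'
  14/33
> upend
  33/14
> amplify x='~it'
  1089/196
> tell
  1089/196
> negate
  -1089/196
> amplify x='97'
  -105633/196
> prime x='49/2'
  49/2


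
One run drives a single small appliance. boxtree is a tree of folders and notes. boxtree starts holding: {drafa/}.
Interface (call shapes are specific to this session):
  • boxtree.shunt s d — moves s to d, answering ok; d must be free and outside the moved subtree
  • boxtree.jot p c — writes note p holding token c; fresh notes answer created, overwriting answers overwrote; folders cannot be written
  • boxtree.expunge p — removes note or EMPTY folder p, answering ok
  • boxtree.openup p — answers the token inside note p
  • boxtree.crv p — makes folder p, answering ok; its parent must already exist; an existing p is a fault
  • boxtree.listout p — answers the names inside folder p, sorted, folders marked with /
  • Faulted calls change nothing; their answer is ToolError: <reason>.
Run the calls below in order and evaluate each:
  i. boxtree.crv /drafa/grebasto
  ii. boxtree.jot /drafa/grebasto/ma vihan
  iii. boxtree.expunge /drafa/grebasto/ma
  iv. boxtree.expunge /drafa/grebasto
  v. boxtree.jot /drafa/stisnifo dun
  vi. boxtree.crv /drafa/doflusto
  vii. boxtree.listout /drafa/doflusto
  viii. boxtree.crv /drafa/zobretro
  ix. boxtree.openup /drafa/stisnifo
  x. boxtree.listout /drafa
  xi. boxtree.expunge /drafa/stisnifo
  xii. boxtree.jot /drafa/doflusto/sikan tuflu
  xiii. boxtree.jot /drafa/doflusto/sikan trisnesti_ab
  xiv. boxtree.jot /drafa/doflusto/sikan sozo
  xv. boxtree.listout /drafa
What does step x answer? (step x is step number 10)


// boxtree.crv(p→/drafa/grebasto) -> ok
// boxtree.jot(p→/drafa/grebasto/ma, c→vihan) -> created
// boxtree.expunge(p→/drafa/grebasto/ma) -> ok
// boxtree.expunge(p→/drafa/grebasto) -> ok
// boxtree.jot(p→/drafa/stisnifo, c→dun) -> created
// boxtree.crv(p→/drafa/doflusto) -> ok
// boxtree.listout(p→/drafa/doflusto) -> []
// boxtree.crv(p→/drafa/zobretro) -> ok
// boxtree.openup(p→/drafa/stisnifo) -> dun
// boxtree.listout(p→/drafa) -> [doflusto/, stisnifo, zobretro/]
// boxtree.expunge(p→/drafa/stisnifo) -> ok
// boxtree.jot(p→/drafa/doflusto/sikan, c→tuflu) -> created
// boxtree.jot(p→/drafa/doflusto/sikan, c→trisnesti_ab) -> overwrote
// boxtree.jot(p→/drafa/doflusto/sikan, c→sozo) -> overwrote
// boxtree.listout(p→/drafa) -> [doflusto/, zobretro/]

Answer: [doflusto/, stisnifo, zobretro/]


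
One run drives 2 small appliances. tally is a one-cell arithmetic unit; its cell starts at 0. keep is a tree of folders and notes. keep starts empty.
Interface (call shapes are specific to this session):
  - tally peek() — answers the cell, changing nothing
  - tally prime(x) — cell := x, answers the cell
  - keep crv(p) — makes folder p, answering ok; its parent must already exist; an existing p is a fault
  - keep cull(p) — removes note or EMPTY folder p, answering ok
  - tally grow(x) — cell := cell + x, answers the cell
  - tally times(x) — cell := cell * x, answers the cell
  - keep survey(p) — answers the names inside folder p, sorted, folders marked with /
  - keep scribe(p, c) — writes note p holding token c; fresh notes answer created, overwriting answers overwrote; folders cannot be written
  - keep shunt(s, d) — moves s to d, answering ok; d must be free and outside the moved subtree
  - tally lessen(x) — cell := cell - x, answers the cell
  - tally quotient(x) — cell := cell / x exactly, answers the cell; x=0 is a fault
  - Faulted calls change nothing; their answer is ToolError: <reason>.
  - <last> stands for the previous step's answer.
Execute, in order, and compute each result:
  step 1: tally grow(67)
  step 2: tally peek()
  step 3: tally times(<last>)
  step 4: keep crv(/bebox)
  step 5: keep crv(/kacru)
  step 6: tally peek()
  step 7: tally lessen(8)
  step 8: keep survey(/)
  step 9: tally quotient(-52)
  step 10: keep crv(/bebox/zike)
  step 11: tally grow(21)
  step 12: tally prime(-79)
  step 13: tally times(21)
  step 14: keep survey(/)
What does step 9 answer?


-> tally grow(x=67)
<- 67
-> tally peek()
<- 67
-> tally times(x=<last>)
<- 4489
-> keep crv(p=/bebox)
<- ok
-> keep crv(p=/kacru)
<- ok
-> tally peek()
<- 4489
-> tally lessen(x=8)
<- 4481
-> keep survey(p=/)
<- [bebox/, kacru/]
-> tally quotient(x=-52)
<- -4481/52
-> keep crv(p=/bebox/zike)
<- ok
-> tally grow(x=21)
<- -3389/52
-> tally prime(x=-79)
<- -79
-> tally times(x=21)
<- -1659
-> keep survey(p=/)
<- [bebox/, kacru/]

Answer: -4481/52


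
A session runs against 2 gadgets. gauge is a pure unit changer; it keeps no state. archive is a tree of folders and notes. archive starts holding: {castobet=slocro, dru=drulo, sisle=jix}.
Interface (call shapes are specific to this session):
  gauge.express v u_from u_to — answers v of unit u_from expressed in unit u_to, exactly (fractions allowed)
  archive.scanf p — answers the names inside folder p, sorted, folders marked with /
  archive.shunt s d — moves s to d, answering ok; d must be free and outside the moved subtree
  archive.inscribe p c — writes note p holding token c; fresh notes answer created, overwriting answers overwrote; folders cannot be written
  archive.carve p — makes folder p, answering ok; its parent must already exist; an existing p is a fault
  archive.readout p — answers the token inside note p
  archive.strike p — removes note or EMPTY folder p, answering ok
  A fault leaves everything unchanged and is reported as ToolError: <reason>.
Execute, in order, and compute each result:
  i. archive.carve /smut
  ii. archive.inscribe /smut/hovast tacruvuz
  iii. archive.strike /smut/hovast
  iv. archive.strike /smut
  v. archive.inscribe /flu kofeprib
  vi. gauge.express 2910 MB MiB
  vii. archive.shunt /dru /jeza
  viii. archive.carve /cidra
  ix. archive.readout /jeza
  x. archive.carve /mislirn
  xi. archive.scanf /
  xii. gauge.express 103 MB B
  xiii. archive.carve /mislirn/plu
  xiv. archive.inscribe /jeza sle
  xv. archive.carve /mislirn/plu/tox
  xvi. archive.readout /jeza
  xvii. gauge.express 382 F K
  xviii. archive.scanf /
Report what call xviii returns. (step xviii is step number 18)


[in] archive.carve p: /smut
:: ok
[in] archive.inscribe p: /smut/hovast c: tacruvuz
:: created
[in] archive.strike p: /smut/hovast
:: ok
[in] archive.strike p: /smut
:: ok
[in] archive.inscribe p: /flu c: kofeprib
:: created
[in] gauge.express v: 2910 u_from: MB u_to: MiB
:: 22734375/8192
[in] archive.shunt s: /dru d: /jeza
:: ok
[in] archive.carve p: /cidra
:: ok
[in] archive.readout p: /jeza
:: drulo
[in] archive.carve p: /mislirn
:: ok
[in] archive.scanf p: /
:: [castobet, cidra/, flu, jeza, mislirn/, sisle]
[in] gauge.express v: 103 u_from: MB u_to: B
:: 103000000
[in] archive.carve p: /mislirn/plu
:: ok
[in] archive.inscribe p: /jeza c: sle
:: overwrote
[in] archive.carve p: /mislirn/plu/tox
:: ok
[in] archive.readout p: /jeza
:: sle
[in] gauge.express v: 382 u_from: F u_to: K
:: 84167/180
[in] archive.scanf p: /
:: [castobet, cidra/, flu, jeza, mislirn/, sisle]

Answer: [castobet, cidra/, flu, jeza, mislirn/, sisle]
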